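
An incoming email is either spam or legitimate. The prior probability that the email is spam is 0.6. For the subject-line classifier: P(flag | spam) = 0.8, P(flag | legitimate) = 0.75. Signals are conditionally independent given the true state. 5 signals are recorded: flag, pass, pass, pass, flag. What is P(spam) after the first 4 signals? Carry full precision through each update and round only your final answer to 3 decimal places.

0.450

After 'flag': P(spam) = 0.8·0.6000 / (0.8·0.6000 + 0.75·0.4000) ≈ 0.6154
After 'pass': P(spam) = 0.2·0.6154 / (0.2·0.6154 + 0.25·0.3846) ≈ 0.5614
After 'pass': P(spam) = 0.2·0.5614 / (0.2·0.5614 + 0.25·0.4386) ≈ 0.5059
After 'pass': P(spam) = 0.2·0.5059 / (0.2·0.5059 + 0.25·0.4941) ≈ 0.4503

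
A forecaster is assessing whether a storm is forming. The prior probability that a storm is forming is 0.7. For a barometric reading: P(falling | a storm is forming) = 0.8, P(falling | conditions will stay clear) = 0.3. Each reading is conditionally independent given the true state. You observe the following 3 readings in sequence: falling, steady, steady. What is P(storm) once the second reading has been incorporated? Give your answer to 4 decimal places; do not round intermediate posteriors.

Apply Bayes' rule sequentially, carrying P(storm) forward.
After 'falling': P(storm) = 0.8·0.7000 / (0.8·0.7000 + 0.3·0.3000) ≈ 0.8615
After 'steady': P(storm) = 0.2·0.8615 / (0.2·0.8615 + 0.7·0.1385) ≈ 0.6400

0.6400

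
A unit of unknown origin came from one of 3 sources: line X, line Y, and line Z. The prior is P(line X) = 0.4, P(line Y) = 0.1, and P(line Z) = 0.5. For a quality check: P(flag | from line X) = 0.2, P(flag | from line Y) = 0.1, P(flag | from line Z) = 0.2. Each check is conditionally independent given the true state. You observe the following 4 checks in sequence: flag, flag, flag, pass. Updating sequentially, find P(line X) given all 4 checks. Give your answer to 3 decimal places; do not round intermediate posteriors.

After 'flag': normaliser = 0.2·0.4000 + 0.1·0.1000 + 0.2·0.5000; P(line X) ≈ 0.4211, P(line Y) ≈ 0.0526, P(line Z) ≈ 0.5263
After 'flag': normaliser = 0.2·0.4211 + 0.1·0.0526 + 0.2·0.5263; P(line X) ≈ 0.4324, P(line Y) ≈ 0.0270, P(line Z) ≈ 0.5405
After 'flag': normaliser = 0.2·0.4324 + 0.1·0.0270 + 0.2·0.5405; P(line X) ≈ 0.4384, P(line Y) ≈ 0.0137, P(line Z) ≈ 0.5479
After 'pass': normaliser = 0.8·0.4384 + 0.9·0.0137 + 0.8·0.5479; P(line X) ≈ 0.4376, P(line Y) ≈ 0.0154, P(line Z) ≈ 0.5470

0.438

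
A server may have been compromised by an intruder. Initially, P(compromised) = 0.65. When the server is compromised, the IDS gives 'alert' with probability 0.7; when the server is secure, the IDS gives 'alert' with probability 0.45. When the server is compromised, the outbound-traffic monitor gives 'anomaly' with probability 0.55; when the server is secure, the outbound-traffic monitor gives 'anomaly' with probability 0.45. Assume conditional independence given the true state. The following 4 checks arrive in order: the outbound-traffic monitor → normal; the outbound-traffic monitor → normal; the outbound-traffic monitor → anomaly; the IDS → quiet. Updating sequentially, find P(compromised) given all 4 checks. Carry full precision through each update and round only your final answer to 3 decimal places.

After the outbound-traffic monitor='normal': P(compromised) = 0.45·0.6500 / (0.45·0.6500 + 0.55·0.3500) ≈ 0.6031
After the outbound-traffic monitor='normal': P(compromised) = 0.45·0.6031 / (0.45·0.6031 + 0.55·0.3969) ≈ 0.5542
After the outbound-traffic monitor='anomaly': P(compromised) = 0.55·0.5542 / (0.55·0.5542 + 0.45·0.4458) ≈ 0.6031
After the IDS='quiet': P(compromised) = 0.3·0.6031 / (0.3·0.6031 + 0.55·0.3969) ≈ 0.4532

0.453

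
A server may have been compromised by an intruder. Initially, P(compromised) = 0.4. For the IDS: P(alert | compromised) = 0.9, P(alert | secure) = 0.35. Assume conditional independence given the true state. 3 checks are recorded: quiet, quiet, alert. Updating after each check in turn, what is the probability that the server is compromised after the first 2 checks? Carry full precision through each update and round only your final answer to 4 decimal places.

After 'quiet': P(compromised) = 0.1·0.4000 / (0.1·0.4000 + 0.65·0.6000) ≈ 0.0930
After 'quiet': P(compromised) = 0.1·0.0930 / (0.1·0.0930 + 0.65·0.9070) ≈ 0.0155

0.0155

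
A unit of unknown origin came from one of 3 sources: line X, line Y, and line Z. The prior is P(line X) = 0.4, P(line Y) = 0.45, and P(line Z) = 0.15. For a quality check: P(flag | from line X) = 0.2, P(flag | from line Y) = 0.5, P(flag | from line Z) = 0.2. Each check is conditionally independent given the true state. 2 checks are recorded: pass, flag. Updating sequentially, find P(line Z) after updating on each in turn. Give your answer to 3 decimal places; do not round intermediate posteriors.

Apply Bayes' rule sequentially, carrying P(line Z) forward.
After 'pass': normaliser = 0.8·0.4000 + 0.5·0.4500 + 0.8·0.1500; P(line X) ≈ 0.4812, P(line Y) ≈ 0.3383, P(line Z) ≈ 0.1805
After 'flag': normaliser = 0.2·0.4812 + 0.5·0.3383 + 0.2·0.1805; P(line X) ≈ 0.3192, P(line Y) ≈ 0.5611, P(line Z) ≈ 0.1197

0.120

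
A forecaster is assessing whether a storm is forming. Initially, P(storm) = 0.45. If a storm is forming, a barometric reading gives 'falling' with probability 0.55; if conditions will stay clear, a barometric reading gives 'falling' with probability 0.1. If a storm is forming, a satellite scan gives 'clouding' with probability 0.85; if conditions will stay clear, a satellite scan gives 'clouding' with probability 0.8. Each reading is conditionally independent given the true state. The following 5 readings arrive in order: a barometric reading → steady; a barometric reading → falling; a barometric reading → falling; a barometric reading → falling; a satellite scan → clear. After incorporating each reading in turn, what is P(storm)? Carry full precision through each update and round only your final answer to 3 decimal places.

0.981

Each posterior becomes the prior for the next update.
After a barometric reading='steady': P(storm) = 0.45·0.4500 / (0.45·0.4500 + 0.9·0.5500) ≈ 0.2903
After a barometric reading='falling': P(storm) = 0.55·0.2903 / (0.55·0.2903 + 0.1·0.7097) ≈ 0.6923
After a barometric reading='falling': P(storm) = 0.55·0.6923 / (0.55·0.6923 + 0.1·0.3077) ≈ 0.9252
After a barometric reading='falling': P(storm) = 0.55·0.9252 / (0.55·0.9252 + 0.1·0.0748) ≈ 0.9855
After a satellite scan='clear': P(storm) = 0.15·0.9855 / (0.15·0.9855 + 0.2·0.0145) ≈ 0.9808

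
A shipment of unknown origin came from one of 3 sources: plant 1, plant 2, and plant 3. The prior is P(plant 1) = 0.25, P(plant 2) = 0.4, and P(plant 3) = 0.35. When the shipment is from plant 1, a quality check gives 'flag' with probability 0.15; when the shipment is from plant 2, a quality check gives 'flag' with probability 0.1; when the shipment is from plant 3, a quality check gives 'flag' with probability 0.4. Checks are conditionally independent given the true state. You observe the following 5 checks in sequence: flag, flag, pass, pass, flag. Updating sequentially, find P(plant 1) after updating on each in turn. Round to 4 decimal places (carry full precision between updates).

Each posterior becomes the prior for the next update.
After 'flag': normaliser = 0.15·0.2500 + 0.1·0.4000 + 0.4·0.3500; P(plant 1) ≈ 0.1724, P(plant 2) ≈ 0.1839, P(plant 3) ≈ 0.6437
After 'flag': normaliser = 0.15·0.1724 + 0.1·0.1839 + 0.4·0.6437; P(plant 1) ≈ 0.0857, P(plant 2) ≈ 0.0610, P(plant 3) ≈ 0.8533
After 'pass': normaliser = 0.85·0.0857 + 0.9·0.0610 + 0.6·0.8533; P(plant 1) ≈ 0.1139, P(plant 2) ≈ 0.0858, P(plant 3) ≈ 0.8004
After 'pass': normaliser = 0.85·0.1139 + 0.9·0.0858 + 0.6·0.8004; P(plant 1) ≈ 0.1480, P(plant 2) ≈ 0.1180, P(plant 3) ≈ 0.7341
After 'flag': normaliser = 0.15·0.1480 + 0.1·0.1180 + 0.4·0.7341; P(plant 1) ≈ 0.0678, P(plant 2) ≈ 0.0360, P(plant 3) ≈ 0.8962

0.0678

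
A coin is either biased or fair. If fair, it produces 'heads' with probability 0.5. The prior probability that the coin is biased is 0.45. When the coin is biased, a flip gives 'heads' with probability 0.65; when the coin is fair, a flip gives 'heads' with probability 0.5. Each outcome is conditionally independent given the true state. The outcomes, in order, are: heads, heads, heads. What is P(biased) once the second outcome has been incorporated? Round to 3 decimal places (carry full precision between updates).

After 'heads': P(biased) = 0.65·0.4500 / (0.65·0.4500 + 0.5·0.5500) ≈ 0.5154
After 'heads': P(biased) = 0.65·0.5154 / (0.65·0.5154 + 0.5·0.4846) ≈ 0.5803

0.580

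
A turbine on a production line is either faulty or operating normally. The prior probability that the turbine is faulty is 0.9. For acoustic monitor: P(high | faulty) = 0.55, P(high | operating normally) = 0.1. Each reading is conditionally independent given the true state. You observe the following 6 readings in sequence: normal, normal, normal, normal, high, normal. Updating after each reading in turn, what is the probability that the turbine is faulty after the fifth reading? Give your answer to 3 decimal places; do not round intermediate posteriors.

0.756

Apply Bayes' rule sequentially, carrying P(faulty) forward.
After 'normal': P(faulty) = 0.45·0.9000 / (0.45·0.9000 + 0.9·0.1000) ≈ 0.8182
After 'normal': P(faulty) = 0.45·0.8182 / (0.45·0.8182 + 0.9·0.1818) ≈ 0.6923
After 'normal': P(faulty) = 0.45·0.6923 / (0.45·0.6923 + 0.9·0.3077) ≈ 0.5294
After 'normal': P(faulty) = 0.45·0.5294 / (0.45·0.5294 + 0.9·0.4706) ≈ 0.3600
After 'high': P(faulty) = 0.55·0.3600 / (0.55·0.3600 + 0.1·0.6400) ≈ 0.7557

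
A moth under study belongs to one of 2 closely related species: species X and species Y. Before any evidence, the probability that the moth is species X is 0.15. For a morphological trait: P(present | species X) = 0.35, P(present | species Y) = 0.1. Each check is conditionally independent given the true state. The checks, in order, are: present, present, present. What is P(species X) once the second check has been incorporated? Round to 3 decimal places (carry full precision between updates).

0.684

After 'present': P(species X) = 0.35·0.1500 / (0.35·0.1500 + 0.1·0.8500) ≈ 0.3818
After 'present': P(species X) = 0.35·0.3818 / (0.35·0.3818 + 0.1·0.6182) ≈ 0.6837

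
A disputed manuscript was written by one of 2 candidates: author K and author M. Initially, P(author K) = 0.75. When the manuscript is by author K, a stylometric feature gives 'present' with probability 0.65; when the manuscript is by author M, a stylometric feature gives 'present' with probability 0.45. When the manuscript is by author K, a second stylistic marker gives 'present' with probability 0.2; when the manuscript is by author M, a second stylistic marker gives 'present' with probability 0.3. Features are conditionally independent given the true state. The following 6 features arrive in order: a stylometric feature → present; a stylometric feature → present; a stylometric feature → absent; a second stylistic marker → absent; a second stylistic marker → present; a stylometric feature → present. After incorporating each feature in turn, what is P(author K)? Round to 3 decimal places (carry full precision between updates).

0.814

After a stylometric feature='present': P(author K) = 0.65·0.7500 / (0.65·0.7500 + 0.45·0.2500) ≈ 0.8125
After a stylometric feature='present': P(author K) = 0.65·0.8125 / (0.65·0.8125 + 0.45·0.1875) ≈ 0.8622
After a stylometric feature='absent': P(author K) = 0.35·0.8622 / (0.35·0.8622 + 0.55·0.1378) ≈ 0.7993
After a second stylistic marker='absent': P(author K) = 0.8·0.7993 / (0.8·0.7993 + 0.7·0.2007) ≈ 0.8199
After a second stylistic marker='present': P(author K) = 0.2·0.8199 / (0.2·0.8199 + 0.3·0.1801) ≈ 0.7522
After a stylometric feature='present': P(author K) = 0.65·0.7522 / (0.65·0.7522 + 0.45·0.2478) ≈ 0.8143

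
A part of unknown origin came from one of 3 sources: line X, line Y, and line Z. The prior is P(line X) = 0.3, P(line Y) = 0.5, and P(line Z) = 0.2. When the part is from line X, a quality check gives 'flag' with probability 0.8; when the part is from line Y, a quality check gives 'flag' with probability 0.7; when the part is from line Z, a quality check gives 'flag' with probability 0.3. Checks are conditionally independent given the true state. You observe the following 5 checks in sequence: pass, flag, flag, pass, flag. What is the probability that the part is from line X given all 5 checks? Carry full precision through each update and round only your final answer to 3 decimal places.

After 'pass': normaliser = 0.2·0.3000 + 0.3·0.5000 + 0.7·0.2000; P(line X) ≈ 0.1714, P(line Y) ≈ 0.4286, P(line Z) ≈ 0.4000
After 'flag': normaliser = 0.8·0.1714 + 0.7·0.4286 + 0.3·0.4000; P(line X) ≈ 0.2462, P(line Y) ≈ 0.5385, P(line Z) ≈ 0.2154
After 'flag': normaliser = 0.8·0.2462 + 0.7·0.5385 + 0.3·0.2154; P(line X) ≈ 0.3084, P(line Y) ≈ 0.5904, P(line Z) ≈ 0.1012
After 'pass': normaliser = 0.2·0.3084 + 0.3·0.5904 + 0.7·0.1012; P(line X) ≈ 0.1992, P(line Y) ≈ 0.5720, P(line Z) ≈ 0.2288
After 'flag': normaliser = 0.8·0.1992 + 0.7·0.5720 + 0.3·0.2288; P(line X) ≈ 0.2536, P(line Y) ≈ 0.6372, P(line Z) ≈ 0.1092

0.254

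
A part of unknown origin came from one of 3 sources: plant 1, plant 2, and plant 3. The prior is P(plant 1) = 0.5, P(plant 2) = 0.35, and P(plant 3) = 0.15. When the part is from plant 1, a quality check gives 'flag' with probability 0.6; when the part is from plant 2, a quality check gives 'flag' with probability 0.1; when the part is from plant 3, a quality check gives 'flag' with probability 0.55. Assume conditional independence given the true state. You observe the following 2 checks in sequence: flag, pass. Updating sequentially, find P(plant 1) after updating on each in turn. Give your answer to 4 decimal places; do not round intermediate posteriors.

0.6362

After 'flag': normaliser = 0.6·0.5000 + 0.1·0.3500 + 0.55·0.1500; P(plant 1) ≈ 0.7186, P(plant 2) ≈ 0.0838, P(plant 3) ≈ 0.1976
After 'pass': normaliser = 0.4·0.7186 + 0.9·0.0838 + 0.45·0.1976; P(plant 1) ≈ 0.6362, P(plant 2) ≈ 0.1670, P(plant 3) ≈ 0.1968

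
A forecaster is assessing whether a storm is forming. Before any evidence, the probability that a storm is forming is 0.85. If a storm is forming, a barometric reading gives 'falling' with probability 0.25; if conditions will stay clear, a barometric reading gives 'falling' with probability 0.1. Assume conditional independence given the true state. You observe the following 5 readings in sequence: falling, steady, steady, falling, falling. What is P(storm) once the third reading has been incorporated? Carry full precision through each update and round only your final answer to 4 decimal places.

0.9077

After 'falling': P(storm) = 0.25·0.8500 / (0.25·0.8500 + 0.1·0.1500) ≈ 0.9341
After 'steady': P(storm) = 0.75·0.9341 / (0.75·0.9341 + 0.9·0.0659) ≈ 0.9219
After 'steady': P(storm) = 0.75·0.9219 / (0.75·0.9219 + 0.9·0.0781) ≈ 0.9077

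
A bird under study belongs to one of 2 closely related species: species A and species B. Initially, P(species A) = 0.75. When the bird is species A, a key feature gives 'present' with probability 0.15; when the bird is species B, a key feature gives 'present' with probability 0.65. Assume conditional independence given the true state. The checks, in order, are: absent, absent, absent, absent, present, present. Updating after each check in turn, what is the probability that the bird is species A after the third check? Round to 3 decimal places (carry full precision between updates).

0.977

Apply Bayes' rule sequentially, carrying P(species A) forward.
After 'absent': P(species A) = 0.85·0.7500 / (0.85·0.7500 + 0.35·0.2500) ≈ 0.8793
After 'absent': P(species A) = 0.85·0.8793 / (0.85·0.8793 + 0.35·0.1207) ≈ 0.9465
After 'absent': P(species A) = 0.85·0.9465 / (0.85·0.9465 + 0.35·0.0535) ≈ 0.9773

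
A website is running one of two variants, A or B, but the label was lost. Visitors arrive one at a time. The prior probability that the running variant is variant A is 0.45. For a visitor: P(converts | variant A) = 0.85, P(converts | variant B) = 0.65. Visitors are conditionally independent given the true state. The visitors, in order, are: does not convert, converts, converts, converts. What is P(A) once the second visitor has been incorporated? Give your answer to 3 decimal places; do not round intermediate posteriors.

After 'does not convert': P(A) = 0.15·0.4500 / (0.15·0.4500 + 0.35·0.5500) ≈ 0.2596
After 'converts': P(A) = 0.85·0.2596 / (0.85·0.2596 + 0.65·0.7404) ≈ 0.3144

0.314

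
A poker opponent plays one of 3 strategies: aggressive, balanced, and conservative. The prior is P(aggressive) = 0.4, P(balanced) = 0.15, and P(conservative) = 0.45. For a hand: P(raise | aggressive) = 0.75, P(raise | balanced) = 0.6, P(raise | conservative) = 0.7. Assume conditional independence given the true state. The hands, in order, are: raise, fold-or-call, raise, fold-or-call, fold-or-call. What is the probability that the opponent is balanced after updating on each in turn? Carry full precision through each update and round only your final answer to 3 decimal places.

After 'raise': normaliser = 0.75·0.4000 + 0.6·0.1500 + 0.7·0.4500; P(aggressive) ≈ 0.4255, P(balanced) ≈ 0.1277, P(conservative) ≈ 0.4468
After 'fold-or-call': normaliser = 0.25·0.4255 + 0.4·0.1277 + 0.3·0.4468; P(aggressive) ≈ 0.3650, P(balanced) ≈ 0.1752, P(conservative) ≈ 0.4599
After 'raise': normaliser = 0.75·0.3650 + 0.6·0.1752 + 0.7·0.4599; P(aggressive) ≈ 0.3906, P(balanced) ≈ 0.1500, P(conservative) ≈ 0.4594
After 'fold-or-call': normaliser = 0.25·0.3906 + 0.4·0.1500 + 0.3·0.4594; P(aggressive) ≈ 0.3305, P(balanced) ≈ 0.2031, P(conservative) ≈ 0.4664
After 'fold-or-call': normaliser = 0.25·0.3305 + 0.4·0.2031 + 0.3·0.4664; P(aggressive) ≈ 0.2720, P(balanced) ≈ 0.2674, P(conservative) ≈ 0.4606

0.267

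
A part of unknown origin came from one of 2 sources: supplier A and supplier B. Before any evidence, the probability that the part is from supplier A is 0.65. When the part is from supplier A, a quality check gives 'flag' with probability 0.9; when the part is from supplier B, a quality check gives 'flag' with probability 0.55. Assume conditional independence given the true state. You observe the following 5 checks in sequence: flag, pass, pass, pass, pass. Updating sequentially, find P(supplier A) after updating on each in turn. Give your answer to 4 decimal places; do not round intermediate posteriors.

After 'flag': P(supplier A) = 0.9·0.6500 / (0.9·0.6500 + 0.55·0.3500) ≈ 0.7524
After 'pass': P(supplier A) = 0.1·0.7524 / (0.1·0.7524 + 0.45·0.2476) ≈ 0.4031
After 'pass': P(supplier A) = 0.1·0.4031 / (0.1·0.4031 + 0.45·0.5969) ≈ 0.1305
After 'pass': P(supplier A) = 0.1·0.1305 / (0.1·0.1305 + 0.45·0.8695) ≈ 0.0323
After 'pass': P(supplier A) = 0.1·0.0323 / (0.1·0.0323 + 0.45·0.9677) ≈ 0.0074

0.0074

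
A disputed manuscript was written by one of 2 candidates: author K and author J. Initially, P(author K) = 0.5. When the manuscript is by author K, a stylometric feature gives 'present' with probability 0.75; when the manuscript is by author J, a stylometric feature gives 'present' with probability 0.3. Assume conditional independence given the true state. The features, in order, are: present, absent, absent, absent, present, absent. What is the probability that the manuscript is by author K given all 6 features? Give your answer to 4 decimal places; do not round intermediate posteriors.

Each posterior becomes the prior for the next update.
After 'present': P(author K) = 0.75·0.5000 / (0.75·0.5000 + 0.3·0.5000) ≈ 0.7143
After 'absent': P(author K) = 0.25·0.7143 / (0.25·0.7143 + 0.7·0.2857) ≈ 0.4717
After 'absent': P(author K) = 0.25·0.4717 / (0.25·0.4717 + 0.7·0.5283) ≈ 0.2418
After 'absent': P(author K) = 0.25·0.2418 / (0.25·0.2418 + 0.7·0.7582) ≈ 0.1022
After 'present': P(author K) = 0.75·0.1022 / (0.75·0.1022 + 0.3·0.8978) ≈ 0.2216
After 'absent': P(author K) = 0.25·0.2216 / (0.25·0.2216 + 0.7·0.7784) ≈ 0.0923

0.0923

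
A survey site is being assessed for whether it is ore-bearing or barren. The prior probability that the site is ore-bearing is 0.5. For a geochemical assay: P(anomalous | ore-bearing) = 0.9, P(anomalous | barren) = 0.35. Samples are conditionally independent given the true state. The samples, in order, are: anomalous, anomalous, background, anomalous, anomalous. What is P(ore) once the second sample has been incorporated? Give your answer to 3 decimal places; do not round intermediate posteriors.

After 'anomalous': P(ore) = 0.9·0.5000 / (0.9·0.5000 + 0.35·0.5000) ≈ 0.7200
After 'anomalous': P(ore) = 0.9·0.7200 / (0.9·0.7200 + 0.35·0.2800) ≈ 0.8686

0.869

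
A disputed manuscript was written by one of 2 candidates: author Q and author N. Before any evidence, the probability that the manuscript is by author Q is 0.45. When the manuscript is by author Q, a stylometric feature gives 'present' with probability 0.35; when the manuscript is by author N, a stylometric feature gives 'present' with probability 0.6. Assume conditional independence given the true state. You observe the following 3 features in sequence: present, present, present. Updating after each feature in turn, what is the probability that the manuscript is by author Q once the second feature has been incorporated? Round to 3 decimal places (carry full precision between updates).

After 'present': P(author Q) = 0.35·0.4500 / (0.35·0.4500 + 0.6·0.5500) ≈ 0.3231
After 'present': P(author Q) = 0.35·0.3231 / (0.35·0.3231 + 0.6·0.6769) ≈ 0.2178

0.218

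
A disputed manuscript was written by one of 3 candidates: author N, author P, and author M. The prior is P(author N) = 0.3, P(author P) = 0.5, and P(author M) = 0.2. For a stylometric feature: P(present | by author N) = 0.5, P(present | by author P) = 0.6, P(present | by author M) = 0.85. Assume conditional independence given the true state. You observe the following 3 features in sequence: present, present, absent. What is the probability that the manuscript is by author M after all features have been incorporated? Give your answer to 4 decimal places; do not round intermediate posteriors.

0.1652

After 'present': normaliser = 0.5·0.3000 + 0.6·0.5000 + 0.85·0.2000; P(author N) ≈ 0.2419, P(author P) ≈ 0.4839, P(author M) ≈ 0.2742
After 'present': normaliser = 0.5·0.2419 + 0.6·0.4839 + 0.85·0.2742; P(author N) ≈ 0.1877, P(author P) ≈ 0.4506, P(author M) ≈ 0.3617
After 'absent': normaliser = 0.5·0.1877 + 0.4·0.4506 + 0.15·0.3617; P(author N) ≈ 0.2859, P(author P) ≈ 0.5489, P(author M) ≈ 0.1652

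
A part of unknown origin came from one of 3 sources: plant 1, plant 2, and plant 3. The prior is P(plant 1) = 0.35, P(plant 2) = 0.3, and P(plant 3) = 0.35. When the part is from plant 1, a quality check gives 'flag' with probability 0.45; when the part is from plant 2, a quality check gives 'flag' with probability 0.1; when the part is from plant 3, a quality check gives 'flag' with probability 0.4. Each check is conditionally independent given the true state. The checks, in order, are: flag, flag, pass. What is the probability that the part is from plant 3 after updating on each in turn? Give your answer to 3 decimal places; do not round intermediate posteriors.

Each posterior becomes the prior for the next update.
After 'flag': normaliser = 0.45·0.3500 + 0.1·0.3000 + 0.4·0.3500; P(plant 1) ≈ 0.4809, P(plant 2) ≈ 0.0916, P(plant 3) ≈ 0.4275
After 'flag': normaliser = 0.45·0.4809 + 0.1·0.0916 + 0.4·0.4275; P(plant 1) ≈ 0.5457, P(plant 2) ≈ 0.0231, P(plant 3) ≈ 0.4312
After 'pass': normaliser = 0.55·0.5457 + 0.9·0.0231 + 0.6·0.4312; P(plant 1) ≈ 0.5178, P(plant 2) ≈ 0.0359, P(plant 3) ≈ 0.4463

0.446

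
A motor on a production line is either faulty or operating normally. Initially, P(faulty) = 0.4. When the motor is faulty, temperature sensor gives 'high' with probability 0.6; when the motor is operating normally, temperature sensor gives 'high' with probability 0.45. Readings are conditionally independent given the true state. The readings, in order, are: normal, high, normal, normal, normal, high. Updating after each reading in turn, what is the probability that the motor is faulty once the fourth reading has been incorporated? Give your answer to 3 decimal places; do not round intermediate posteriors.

After 'normal': P(faulty) = 0.4·0.4000 / (0.4·0.4000 + 0.55·0.6000) ≈ 0.3265
After 'high': P(faulty) = 0.6·0.3265 / (0.6·0.3265 + 0.45·0.6735) ≈ 0.3926
After 'normal': P(faulty) = 0.4·0.3926 / (0.4·0.3926 + 0.55·0.6074) ≈ 0.3198
After 'normal': P(faulty) = 0.4·0.3198 / (0.4·0.3198 + 0.55·0.6802) ≈ 0.2548

0.255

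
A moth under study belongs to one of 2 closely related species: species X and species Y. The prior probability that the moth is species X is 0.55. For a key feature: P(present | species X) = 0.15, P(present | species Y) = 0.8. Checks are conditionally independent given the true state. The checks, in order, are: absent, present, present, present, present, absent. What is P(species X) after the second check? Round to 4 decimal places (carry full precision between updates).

Apply Bayes' rule sequentially, carrying P(species X) forward.
After 'absent': P(species X) = 0.85·0.5500 / (0.85·0.5500 + 0.2·0.4500) ≈ 0.8386
After 'present': P(species X) = 0.15·0.8386 / (0.15·0.8386 + 0.8·0.1614) ≈ 0.4934

0.4934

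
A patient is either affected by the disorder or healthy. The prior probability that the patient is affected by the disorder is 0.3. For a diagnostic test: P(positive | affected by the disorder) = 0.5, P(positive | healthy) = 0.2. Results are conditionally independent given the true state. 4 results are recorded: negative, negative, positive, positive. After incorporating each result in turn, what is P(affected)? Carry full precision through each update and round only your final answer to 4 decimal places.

After 'negative': P(affected) = 0.5·0.3000 / (0.5·0.3000 + 0.8·0.7000) ≈ 0.2113
After 'negative': P(affected) = 0.5·0.2113 / (0.5·0.2113 + 0.8·0.7887) ≈ 0.1434
After 'positive': P(affected) = 0.5·0.1434 / (0.5·0.1434 + 0.2·0.8566) ≈ 0.2950
After 'positive': P(affected) = 0.5·0.2950 / (0.5·0.2950 + 0.2·0.7050) ≈ 0.5113

0.5113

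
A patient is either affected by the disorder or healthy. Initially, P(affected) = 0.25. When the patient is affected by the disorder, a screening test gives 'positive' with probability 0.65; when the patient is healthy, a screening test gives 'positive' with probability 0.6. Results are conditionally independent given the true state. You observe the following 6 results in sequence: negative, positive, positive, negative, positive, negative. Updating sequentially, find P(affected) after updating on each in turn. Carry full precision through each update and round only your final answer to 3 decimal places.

0.221

After 'negative': P(affected) = 0.35·0.2500 / (0.35·0.2500 + 0.4·0.7500) ≈ 0.2258
After 'positive': P(affected) = 0.65·0.2258 / (0.65·0.2258 + 0.6·0.7742) ≈ 0.2401
After 'positive': P(affected) = 0.65·0.2401 / (0.65·0.2401 + 0.6·0.7599) ≈ 0.2550
After 'negative': P(affected) = 0.35·0.2550 / (0.35·0.2550 + 0.4·0.7450) ≈ 0.2305
After 'positive': P(affected) = 0.65·0.2305 / (0.65·0.2305 + 0.6·0.7695) ≈ 0.2450
After 'negative': P(affected) = 0.35·0.2450 / (0.35·0.2450 + 0.4·0.7550) ≈ 0.2211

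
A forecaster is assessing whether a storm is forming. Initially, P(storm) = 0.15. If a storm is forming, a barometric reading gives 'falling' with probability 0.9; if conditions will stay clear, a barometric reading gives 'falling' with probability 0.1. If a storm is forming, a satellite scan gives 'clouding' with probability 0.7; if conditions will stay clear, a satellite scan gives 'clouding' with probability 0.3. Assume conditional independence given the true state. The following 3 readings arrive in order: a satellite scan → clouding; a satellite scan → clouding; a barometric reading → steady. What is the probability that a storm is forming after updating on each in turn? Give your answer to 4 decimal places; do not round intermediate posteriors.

After a satellite scan='clouding': P(storm) = 0.7·0.1500 / (0.7·0.1500 + 0.3·0.8500) ≈ 0.2917
After a satellite scan='clouding': P(storm) = 0.7·0.2917 / (0.7·0.2917 + 0.3·0.7083) ≈ 0.4900
After a barometric reading='steady': P(storm) = 0.1·0.4900 / (0.1·0.4900 + 0.9·0.5100) ≈ 0.0965

0.0965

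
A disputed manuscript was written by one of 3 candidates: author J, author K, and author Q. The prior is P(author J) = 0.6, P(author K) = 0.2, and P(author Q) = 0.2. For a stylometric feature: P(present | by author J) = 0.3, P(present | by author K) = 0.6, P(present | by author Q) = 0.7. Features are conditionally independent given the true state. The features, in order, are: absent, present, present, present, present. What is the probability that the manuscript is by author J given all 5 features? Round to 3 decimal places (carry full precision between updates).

0.121

After 'absent': normaliser = 0.7·0.6000 + 0.4·0.2000 + 0.3·0.2000; P(author J) ≈ 0.7500, P(author K) ≈ 0.1429, P(author Q) ≈ 0.1071
After 'present': normaliser = 0.3·0.7500 + 0.6·0.1429 + 0.7·0.1071; P(author J) ≈ 0.5833, P(author K) ≈ 0.2222, P(author Q) ≈ 0.1944
After 'present': normaliser = 0.3·0.5833 + 0.6·0.2222 + 0.7·0.1944; P(author J) ≈ 0.3937, P(author K) ≈ 0.3000, P(author Q) ≈ 0.3063
After 'present': normaliser = 0.3·0.3937 + 0.6·0.3000 + 0.7·0.3063; P(author J) ≈ 0.2305, P(author K) ≈ 0.3512, P(author Q) ≈ 0.4183
After 'present': normaliser = 0.3·0.2305 + 0.6·0.3512 + 0.7·0.4183; P(author J) ≈ 0.1207, P(author K) ≈ 0.3680, P(author Q) ≈ 0.5113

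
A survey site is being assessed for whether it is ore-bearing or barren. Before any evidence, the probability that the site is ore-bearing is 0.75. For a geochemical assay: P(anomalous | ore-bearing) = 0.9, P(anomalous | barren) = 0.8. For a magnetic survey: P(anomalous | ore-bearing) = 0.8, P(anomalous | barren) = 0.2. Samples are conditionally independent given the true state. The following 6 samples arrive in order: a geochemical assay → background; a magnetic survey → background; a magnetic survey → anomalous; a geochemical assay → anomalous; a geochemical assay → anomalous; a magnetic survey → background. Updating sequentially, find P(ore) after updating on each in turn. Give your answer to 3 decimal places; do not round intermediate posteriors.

0.322

After a geochemical assay='background': P(ore) = 0.1·0.7500 / (0.1·0.7500 + 0.2·0.2500) ≈ 0.6000
After a magnetic survey='background': P(ore) = 0.2·0.6000 / (0.2·0.6000 + 0.8·0.4000) ≈ 0.2727
After a magnetic survey='anomalous': P(ore) = 0.8·0.2727 / (0.8·0.2727 + 0.2·0.7273) ≈ 0.6000
After a geochemical assay='anomalous': P(ore) = 0.9·0.6000 / (0.9·0.6000 + 0.8·0.4000) ≈ 0.6279
After a geochemical assay='anomalous': P(ore) = 0.9·0.6279 / (0.9·0.6279 + 0.8·0.3721) ≈ 0.6550
After a magnetic survey='background': P(ore) = 0.2·0.6550 / (0.2·0.6550 + 0.8·0.3450) ≈ 0.3219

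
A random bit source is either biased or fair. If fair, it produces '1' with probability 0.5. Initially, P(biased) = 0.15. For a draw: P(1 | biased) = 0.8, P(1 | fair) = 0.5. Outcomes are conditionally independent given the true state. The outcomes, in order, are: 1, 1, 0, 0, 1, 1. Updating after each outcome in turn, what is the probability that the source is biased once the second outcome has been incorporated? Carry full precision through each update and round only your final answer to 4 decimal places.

After '1': P(biased) = 0.8·0.1500 / (0.8·0.1500 + 0.5·0.8500) ≈ 0.2202
After '1': P(biased) = 0.8·0.2202 / (0.8·0.2202 + 0.5·0.7798) ≈ 0.3112

0.3112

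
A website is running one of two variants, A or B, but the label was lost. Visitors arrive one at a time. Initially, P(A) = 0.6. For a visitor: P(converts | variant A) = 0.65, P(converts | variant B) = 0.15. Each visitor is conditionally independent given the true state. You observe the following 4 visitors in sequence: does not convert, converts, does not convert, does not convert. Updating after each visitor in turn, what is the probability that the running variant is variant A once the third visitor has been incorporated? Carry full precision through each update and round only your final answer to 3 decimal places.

Each posterior becomes the prior for the next update.
After 'does not convert': P(A) = 0.35·0.6000 / (0.35·0.6000 + 0.85·0.4000) ≈ 0.3818
After 'converts': P(A) = 0.65·0.3818 / (0.65·0.3818 + 0.15·0.6182) ≈ 0.7280
After 'does not convert': P(A) = 0.35·0.7280 / (0.35·0.7280 + 0.85·0.2720) ≈ 0.5243

0.524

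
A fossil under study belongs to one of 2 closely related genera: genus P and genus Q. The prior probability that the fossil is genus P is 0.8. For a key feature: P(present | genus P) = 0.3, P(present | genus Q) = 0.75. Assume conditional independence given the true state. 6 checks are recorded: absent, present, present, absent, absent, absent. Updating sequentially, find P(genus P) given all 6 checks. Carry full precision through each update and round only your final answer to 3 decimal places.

0.975

After 'absent': P(genus P) = 0.7·0.8000 / (0.7·0.8000 + 0.25·0.2000) ≈ 0.9180
After 'present': P(genus P) = 0.3·0.9180 / (0.3·0.9180 + 0.75·0.0820) ≈ 0.8175
After 'present': P(genus P) = 0.3·0.8175 / (0.3·0.8175 + 0.75·0.1825) ≈ 0.6418
After 'absent': P(genus P) = 0.7·0.6418 / (0.7·0.6418 + 0.25·0.3582) ≈ 0.8338
After 'absent': P(genus P) = 0.7·0.8338 / (0.7·0.8338 + 0.25·0.1662) ≈ 0.9336
After 'absent': P(genus P) = 0.7·0.9336 / (0.7·0.9336 + 0.25·0.0664) ≈ 0.9752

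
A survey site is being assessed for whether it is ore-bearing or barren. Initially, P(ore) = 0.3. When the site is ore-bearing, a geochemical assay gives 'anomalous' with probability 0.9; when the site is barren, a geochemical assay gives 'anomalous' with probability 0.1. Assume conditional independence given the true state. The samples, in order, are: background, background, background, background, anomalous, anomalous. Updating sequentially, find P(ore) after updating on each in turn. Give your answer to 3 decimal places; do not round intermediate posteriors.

Apply Bayes' rule sequentially, carrying P(ore) forward.
After 'background': P(ore) = 0.1·0.3000 / (0.1·0.3000 + 0.9·0.7000) ≈ 0.0455
After 'background': P(ore) = 0.1·0.0455 / (0.1·0.0455 + 0.9·0.9545) ≈ 0.0053
After 'background': P(ore) = 0.1·0.0053 / (0.1·0.0053 + 0.9·0.9947) ≈ 0.0006
After 'background': P(ore) = 0.1·0.0006 / (0.1·0.0006 + 0.9·0.9994) ≈ 0.0001
After 'anomalous': P(ore) = 0.9·0.0001 / (0.9·0.0001 + 0.1·0.9999) ≈ 0.0006
After 'anomalous': P(ore) = 0.9·0.0006 / (0.9·0.0006 + 0.1·0.9994) ≈ 0.0053

0.005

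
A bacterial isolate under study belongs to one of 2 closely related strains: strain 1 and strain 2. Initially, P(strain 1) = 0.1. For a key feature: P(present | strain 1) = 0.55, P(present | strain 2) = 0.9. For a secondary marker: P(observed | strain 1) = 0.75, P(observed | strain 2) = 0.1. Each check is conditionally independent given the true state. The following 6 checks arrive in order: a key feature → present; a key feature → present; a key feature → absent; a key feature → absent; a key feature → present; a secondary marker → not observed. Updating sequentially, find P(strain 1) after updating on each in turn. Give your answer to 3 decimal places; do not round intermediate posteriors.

After a key feature='present': P(strain 1) = 0.55·0.1000 / (0.55·0.1000 + 0.9·0.9000) ≈ 0.0636
After a key feature='present': P(strain 1) = 0.55·0.0636 / (0.55·0.0636 + 0.9·0.9364) ≈ 0.0398
After a key feature='absent': P(strain 1) = 0.45·0.0398 / (0.45·0.0398 + 0.1·0.9602) ≈ 0.1573
After a key feature='absent': P(strain 1) = 0.45·0.1573 / (0.45·0.1573 + 0.1·0.8427) ≈ 0.4566
After a key feature='present': P(strain 1) = 0.55·0.4566 / (0.55·0.4566 + 0.9·0.5434) ≈ 0.3393
After a secondary marker='not observed': P(strain 1) = 0.25·0.3393 / (0.25·0.3393 + 0.9·0.6607) ≈ 0.1248

0.125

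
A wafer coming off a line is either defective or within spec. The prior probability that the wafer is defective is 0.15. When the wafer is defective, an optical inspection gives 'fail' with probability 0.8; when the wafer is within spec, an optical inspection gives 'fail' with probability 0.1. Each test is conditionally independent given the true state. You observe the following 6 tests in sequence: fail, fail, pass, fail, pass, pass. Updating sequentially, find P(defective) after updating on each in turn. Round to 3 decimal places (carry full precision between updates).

After 'fail': P(defective) = 0.8·0.1500 / (0.8·0.1500 + 0.1·0.8500) ≈ 0.5854
After 'fail': P(defective) = 0.8·0.5854 / (0.8·0.5854 + 0.1·0.4146) ≈ 0.9187
After 'pass': P(defective) = 0.2·0.9187 / (0.2·0.9187 + 0.9·0.0813) ≈ 0.7151
After 'fail': P(defective) = 0.8·0.7151 / (0.8·0.7151 + 0.1·0.2849) ≈ 0.9526
After 'pass': P(defective) = 0.2·0.9526 / (0.2·0.9526 + 0.9·0.0474) ≈ 0.8169
After 'pass': P(defective) = 0.2·0.8169 / (0.2·0.8169 + 0.9·0.1831) ≈ 0.4979

0.498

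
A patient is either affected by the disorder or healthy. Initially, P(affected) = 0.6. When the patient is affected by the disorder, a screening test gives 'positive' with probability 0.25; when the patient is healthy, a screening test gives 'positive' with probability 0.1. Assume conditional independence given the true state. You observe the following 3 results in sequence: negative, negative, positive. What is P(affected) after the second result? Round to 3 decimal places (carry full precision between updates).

0.510

After 'negative': P(affected) = 0.75·0.6000 / (0.75·0.6000 + 0.9·0.4000) ≈ 0.5556
After 'negative': P(affected) = 0.75·0.5556 / (0.75·0.5556 + 0.9·0.4444) ≈ 0.5102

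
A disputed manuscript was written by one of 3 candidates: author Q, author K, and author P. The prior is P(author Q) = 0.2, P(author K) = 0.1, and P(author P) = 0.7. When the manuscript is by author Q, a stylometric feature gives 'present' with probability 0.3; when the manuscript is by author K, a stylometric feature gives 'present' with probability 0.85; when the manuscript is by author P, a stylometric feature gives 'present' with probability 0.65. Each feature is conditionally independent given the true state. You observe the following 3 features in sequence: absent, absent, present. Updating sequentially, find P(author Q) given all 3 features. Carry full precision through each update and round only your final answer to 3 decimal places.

0.338

Apply Bayes' rule sequentially, carrying P(author Q) forward.
After 'absent': normaliser = 0.7·0.2000 + 0.15·0.1000 + 0.35·0.7000; P(author Q) ≈ 0.3500, P(author K) ≈ 0.0375, P(author P) ≈ 0.6125
After 'absent': normaliser = 0.7·0.3500 + 0.15·0.0375 + 0.35·0.6125; P(author Q) ≈ 0.5269, P(author K) ≈ 0.0121, P(author P) ≈ 0.4610
After 'present': normaliser = 0.3·0.5269 + 0.85·0.0121 + 0.65·0.4610; P(author Q) ≈ 0.3377, P(author K) ≈ 0.0220, P(author P) ≈ 0.6403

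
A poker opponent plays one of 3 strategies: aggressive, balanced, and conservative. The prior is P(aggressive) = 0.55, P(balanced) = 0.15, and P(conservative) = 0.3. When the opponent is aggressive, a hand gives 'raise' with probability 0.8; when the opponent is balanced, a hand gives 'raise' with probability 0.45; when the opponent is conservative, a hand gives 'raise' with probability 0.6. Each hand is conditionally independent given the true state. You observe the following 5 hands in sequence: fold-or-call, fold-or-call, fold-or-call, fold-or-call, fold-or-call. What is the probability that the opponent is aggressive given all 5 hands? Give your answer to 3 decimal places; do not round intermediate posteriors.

0.016

After 'fold-or-call': normaliser = 0.2·0.5500 + 0.55·0.1500 + 0.4·0.3000; P(aggressive) ≈ 0.3520, P(balanced) ≈ 0.2640, P(conservative) ≈ 0.3840
After 'fold-or-call': normaliser = 0.2·0.3520 + 0.55·0.2640 + 0.4·0.3840; P(aggressive) ≈ 0.1907, P(balanced) ≈ 0.3933, P(conservative) ≈ 0.4160
After 'fold-or-call': normaliser = 0.2·0.1907 + 0.55·0.3933 + 0.4·0.4160; P(aggressive) ≈ 0.0906, P(balanced) ≈ 0.5140, P(conservative) ≈ 0.3954
After 'fold-or-call': normaliser = 0.2·0.0906 + 0.55·0.5140 + 0.4·0.3954; P(aggressive) ≈ 0.0395, P(balanced) ≈ 0.6159, P(conservative) ≈ 0.3446
After 'fold-or-call': normaliser = 0.2·0.0395 + 0.55·0.6159 + 0.4·0.3446; P(aggressive) ≈ 0.0163, P(balanced) ≈ 0.6992, P(conservative) ≈ 0.2845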